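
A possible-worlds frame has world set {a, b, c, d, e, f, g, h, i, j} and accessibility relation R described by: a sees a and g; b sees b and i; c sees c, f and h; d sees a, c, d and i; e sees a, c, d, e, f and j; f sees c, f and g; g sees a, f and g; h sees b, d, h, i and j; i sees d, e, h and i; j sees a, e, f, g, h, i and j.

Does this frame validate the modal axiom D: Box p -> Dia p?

Yes

The schema D characterises exactly the serial frames.
Serial: yes — every world has a successor (e.g. a R a).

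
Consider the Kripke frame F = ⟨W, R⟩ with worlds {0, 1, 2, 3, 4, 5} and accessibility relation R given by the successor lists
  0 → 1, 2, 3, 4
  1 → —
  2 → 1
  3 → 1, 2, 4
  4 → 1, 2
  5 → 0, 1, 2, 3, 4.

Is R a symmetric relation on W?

Symmetric: no — 0 R 1 but not 1 R 0.

No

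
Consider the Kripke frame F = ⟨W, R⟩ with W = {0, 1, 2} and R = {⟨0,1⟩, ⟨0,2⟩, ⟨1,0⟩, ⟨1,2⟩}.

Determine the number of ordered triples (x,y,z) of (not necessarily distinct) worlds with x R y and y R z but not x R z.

Enumerating: (0,1,0), (1,0,1).

2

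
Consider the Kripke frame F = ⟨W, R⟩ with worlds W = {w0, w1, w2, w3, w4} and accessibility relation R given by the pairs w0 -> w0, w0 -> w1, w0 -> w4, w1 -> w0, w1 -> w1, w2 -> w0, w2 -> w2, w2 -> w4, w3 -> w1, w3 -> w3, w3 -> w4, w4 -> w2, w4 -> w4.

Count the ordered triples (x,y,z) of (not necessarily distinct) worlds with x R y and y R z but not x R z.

Enumerating: (w0,w4,w2), (w1,w0,w4), (w2,w0,w1), (w3,w1,w0), (w3,w4,w2), (w4,w2,w0).

6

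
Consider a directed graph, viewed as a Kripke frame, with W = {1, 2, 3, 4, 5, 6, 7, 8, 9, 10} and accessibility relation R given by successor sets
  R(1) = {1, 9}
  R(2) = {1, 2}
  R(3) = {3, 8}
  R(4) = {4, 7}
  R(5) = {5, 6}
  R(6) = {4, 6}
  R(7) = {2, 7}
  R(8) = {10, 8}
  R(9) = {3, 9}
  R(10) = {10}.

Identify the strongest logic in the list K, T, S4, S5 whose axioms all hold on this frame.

Reflexive (axiom T): yes — every world is R-related to itself.
Transitive (axiom 4): no — 1 R 9 and 9 R 3, but not 1 R 3.
Euclidean (axiom 5): no — 1 R 9 and 1 R 1, but not 9 R 1.
So F validates K, T; S4 would additionally require R to be transitive. The strongest is T.

T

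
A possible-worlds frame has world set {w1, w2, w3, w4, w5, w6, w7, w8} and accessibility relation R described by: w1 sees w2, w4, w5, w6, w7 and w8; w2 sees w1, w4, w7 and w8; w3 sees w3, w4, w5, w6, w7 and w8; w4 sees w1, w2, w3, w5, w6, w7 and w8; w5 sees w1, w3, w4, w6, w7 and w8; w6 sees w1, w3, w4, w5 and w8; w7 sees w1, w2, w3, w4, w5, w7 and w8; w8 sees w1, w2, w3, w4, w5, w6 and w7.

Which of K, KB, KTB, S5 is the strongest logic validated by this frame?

KB

Symmetric (axiom B): yes — every pair in R has its reverse in R.
Reflexive (axiom T): no — w1 is not related to itself.
Euclidean (axiom 5): no — w1 R w2 and w1 R w5, but not w2 R w5.
So F validates K, KB; KTB would additionally require R to be reflexive. The strongest is KB.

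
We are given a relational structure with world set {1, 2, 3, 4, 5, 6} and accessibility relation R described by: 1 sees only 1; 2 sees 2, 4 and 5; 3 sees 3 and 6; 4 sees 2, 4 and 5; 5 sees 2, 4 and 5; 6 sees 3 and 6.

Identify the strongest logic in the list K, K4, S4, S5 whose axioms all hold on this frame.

S5

Transitive (axiom 4): yes — every two-step R-path is closed by a direct edge.
Reflexive (axiom T): yes — every world is R-related to itself.
Euclidean (axiom 5): yes — any two successors of a common world are R-related.
So F validates K, K4, S4, S5. The strongest is S5.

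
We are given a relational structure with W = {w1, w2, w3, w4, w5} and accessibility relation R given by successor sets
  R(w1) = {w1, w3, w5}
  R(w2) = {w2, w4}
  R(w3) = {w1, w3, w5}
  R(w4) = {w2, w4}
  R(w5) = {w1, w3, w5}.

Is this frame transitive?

Transitive: yes — every two-step R-path is closed by a direct edge.

Yes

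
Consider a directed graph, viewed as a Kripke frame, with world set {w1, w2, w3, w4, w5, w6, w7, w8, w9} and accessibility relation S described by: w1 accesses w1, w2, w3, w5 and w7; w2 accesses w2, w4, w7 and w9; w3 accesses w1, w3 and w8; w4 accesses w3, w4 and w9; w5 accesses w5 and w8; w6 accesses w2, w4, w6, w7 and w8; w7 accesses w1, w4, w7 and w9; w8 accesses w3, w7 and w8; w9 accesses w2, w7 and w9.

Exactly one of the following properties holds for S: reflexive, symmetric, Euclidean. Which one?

Reflexive: yes — every world is S-related to itself.
Symmetric: no — w1 S w2 but not w2 S w1.
Euclidean: no — w1 S w2 and w1 S w3, but not w2 S w3.
Only reflexive holds.

reflexive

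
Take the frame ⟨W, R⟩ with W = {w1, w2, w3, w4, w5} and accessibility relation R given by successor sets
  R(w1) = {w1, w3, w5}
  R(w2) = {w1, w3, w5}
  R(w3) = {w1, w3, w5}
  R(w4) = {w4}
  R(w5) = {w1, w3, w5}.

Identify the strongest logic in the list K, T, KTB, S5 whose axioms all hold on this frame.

Reflexive (axiom T): no — w2 is not related to itself.
Symmetric (axiom B): no — w2 R w1 but not w1 R w2.
Euclidean (axiom 5): yes — any two successors of a common world are R-related.
So F validates K; T would additionally require R to be reflexive. The strongest is K.

K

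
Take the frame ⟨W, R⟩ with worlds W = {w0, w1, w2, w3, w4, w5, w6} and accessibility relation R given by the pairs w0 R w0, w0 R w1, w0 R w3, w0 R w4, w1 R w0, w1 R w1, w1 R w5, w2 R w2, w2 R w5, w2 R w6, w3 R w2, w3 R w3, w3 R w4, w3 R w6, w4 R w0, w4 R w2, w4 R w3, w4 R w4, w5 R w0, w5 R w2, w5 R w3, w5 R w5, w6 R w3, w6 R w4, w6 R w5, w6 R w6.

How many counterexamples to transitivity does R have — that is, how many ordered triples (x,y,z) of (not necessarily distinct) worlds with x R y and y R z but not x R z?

Enumerating: (w0,w1,w5), (w0,w3,w2), (w0,w3,w6), (w0,w4,w2), (w1,w0,w3), (w1,w0,w4), (w1,w5,w2), (w1,w5,w3), (w2,w5,w0), (w2,w5,w3), (w2,w6,w3), (w2,w6,w4), … and 17 more.
Total: 29.

29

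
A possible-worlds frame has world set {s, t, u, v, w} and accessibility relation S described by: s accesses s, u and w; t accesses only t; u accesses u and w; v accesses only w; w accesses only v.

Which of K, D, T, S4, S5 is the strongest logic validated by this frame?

D

Serial (axiom D): yes — every world has a successor (e.g. s S s).
Reflexive (axiom T): no — v is not related to itself.
Transitive (axiom 4): no — s S w and w S v, but not s S v.
Euclidean (axiom 5): no — s S w and s S u, but not w S u.
So F validates K, D; T would additionally require S to be reflexive. The strongest is D.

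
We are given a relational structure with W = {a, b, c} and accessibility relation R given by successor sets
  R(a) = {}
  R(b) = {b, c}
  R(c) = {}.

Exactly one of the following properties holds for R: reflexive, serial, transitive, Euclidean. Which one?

transitive

Reflexive: no — a is not related to itself.
Serial: no — a has no R-successor.
Transitive: yes — every two-step R-path is closed by a direct edge.
Euclidean: no — b R c and b R b, but not c R b.
Only transitive holds.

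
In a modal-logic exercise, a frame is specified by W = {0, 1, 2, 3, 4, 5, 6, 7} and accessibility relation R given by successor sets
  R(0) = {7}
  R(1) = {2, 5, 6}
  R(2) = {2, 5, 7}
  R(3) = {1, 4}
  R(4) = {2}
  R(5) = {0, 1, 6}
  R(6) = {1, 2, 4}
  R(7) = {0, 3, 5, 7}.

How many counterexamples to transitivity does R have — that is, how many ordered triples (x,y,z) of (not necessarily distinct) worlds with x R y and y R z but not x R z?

32

Enumerating: (0,7,0), (0,7,3), (0,7,5), (1,2,7), (1,5,0), (1,5,1), (1,6,1), (1,6,4), (2,5,0), (2,5,1), (2,5,6), (2,7,0), … and 20 more.
Total: 32.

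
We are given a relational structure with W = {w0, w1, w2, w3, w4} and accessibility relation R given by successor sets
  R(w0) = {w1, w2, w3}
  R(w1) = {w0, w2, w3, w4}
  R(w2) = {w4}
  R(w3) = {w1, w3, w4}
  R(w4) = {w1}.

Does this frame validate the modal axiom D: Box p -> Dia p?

Yes

The schema D characterises exactly the serial frames.
Serial: yes — every world has a successor (e.g. w0 R w1).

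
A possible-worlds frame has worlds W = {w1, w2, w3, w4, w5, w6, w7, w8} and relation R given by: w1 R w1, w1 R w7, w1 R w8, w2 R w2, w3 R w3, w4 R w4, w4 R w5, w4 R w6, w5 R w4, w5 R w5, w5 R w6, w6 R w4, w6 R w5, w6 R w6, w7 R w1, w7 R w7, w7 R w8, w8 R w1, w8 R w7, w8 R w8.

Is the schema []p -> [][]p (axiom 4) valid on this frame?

Axiom 4 corresponds to the accessibility relation being transitive.
Transitive: yes — every two-step R-path is closed by a direct edge.

Yes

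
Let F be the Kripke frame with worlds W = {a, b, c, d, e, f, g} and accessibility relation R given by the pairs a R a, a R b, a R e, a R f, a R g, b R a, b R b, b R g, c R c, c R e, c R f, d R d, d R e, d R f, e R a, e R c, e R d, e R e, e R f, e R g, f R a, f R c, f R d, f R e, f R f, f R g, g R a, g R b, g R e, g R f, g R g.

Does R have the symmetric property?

Symmetric: yes — every pair in R has its reverse in R.

Yes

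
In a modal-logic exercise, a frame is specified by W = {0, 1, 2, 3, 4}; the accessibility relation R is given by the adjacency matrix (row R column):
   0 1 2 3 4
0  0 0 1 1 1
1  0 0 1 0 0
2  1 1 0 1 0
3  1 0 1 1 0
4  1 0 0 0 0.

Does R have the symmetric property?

Yes

Symmetric: yes — every pair in R has its reverse in R.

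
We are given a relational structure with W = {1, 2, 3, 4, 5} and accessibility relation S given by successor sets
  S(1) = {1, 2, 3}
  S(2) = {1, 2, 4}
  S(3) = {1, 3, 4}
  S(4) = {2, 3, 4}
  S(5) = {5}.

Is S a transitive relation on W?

No

Transitive: no — 1 S 2 and 2 S 4, but not 1 S 4.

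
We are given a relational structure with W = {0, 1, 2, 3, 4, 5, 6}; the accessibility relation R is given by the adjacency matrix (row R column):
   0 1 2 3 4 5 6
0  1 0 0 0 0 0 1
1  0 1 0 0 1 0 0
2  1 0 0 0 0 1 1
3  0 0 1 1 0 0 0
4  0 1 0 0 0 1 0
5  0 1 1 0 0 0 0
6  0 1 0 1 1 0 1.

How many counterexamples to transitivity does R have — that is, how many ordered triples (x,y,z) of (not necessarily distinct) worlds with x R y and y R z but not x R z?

20

Enumerating: (0,6,1), (0,6,3), (0,6,4), (1,4,5), (2,5,1), (2,5,2), (2,6,1), (2,6,3), (2,6,4), (3,2,0), (3,2,5), (3,2,6), … and 8 more.
Total: 20.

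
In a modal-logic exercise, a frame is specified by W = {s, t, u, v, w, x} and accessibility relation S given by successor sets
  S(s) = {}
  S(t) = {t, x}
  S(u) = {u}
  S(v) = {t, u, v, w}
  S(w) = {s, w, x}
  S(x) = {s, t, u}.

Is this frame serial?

No

Serial: no — s has no S-successor.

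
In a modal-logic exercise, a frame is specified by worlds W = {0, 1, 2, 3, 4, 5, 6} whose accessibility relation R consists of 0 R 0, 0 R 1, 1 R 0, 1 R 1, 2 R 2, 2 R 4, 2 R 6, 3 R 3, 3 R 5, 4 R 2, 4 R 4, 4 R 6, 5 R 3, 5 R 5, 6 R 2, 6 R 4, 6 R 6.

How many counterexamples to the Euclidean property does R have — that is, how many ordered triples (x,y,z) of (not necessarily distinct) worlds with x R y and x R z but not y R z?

0

R is Euclidean; there are no such tuples.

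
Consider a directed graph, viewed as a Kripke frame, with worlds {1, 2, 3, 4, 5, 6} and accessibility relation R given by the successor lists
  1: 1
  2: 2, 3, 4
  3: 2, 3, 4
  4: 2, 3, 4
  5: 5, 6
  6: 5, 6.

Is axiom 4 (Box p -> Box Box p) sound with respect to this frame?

By correspondence theory, 4 is valid on a frame iff R is transitive.
Transitive: yes — every two-step R-path is closed by a direct edge.

Yes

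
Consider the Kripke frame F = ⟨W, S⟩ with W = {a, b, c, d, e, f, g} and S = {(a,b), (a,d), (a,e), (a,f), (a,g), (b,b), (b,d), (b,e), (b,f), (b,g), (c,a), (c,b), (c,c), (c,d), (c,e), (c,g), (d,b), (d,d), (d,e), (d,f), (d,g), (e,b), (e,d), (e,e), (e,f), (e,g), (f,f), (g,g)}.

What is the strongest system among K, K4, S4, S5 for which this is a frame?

K

Transitive (axiom 4): no — c S a and a S f, but not c S f.
Reflexive (axiom T): no — a is not related to itself.
Euclidean (axiom 5): no — a S f and a S b, but not f S b.
So F validates K; K4 would additionally require S to be transitive. The strongest is K.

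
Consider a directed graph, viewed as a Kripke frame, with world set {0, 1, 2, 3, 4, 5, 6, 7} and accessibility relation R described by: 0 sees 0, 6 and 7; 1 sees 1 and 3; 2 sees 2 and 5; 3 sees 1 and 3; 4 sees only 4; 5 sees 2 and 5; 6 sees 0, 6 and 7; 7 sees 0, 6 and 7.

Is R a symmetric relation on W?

Symmetric: yes — every pair in R has its reverse in R.

Yes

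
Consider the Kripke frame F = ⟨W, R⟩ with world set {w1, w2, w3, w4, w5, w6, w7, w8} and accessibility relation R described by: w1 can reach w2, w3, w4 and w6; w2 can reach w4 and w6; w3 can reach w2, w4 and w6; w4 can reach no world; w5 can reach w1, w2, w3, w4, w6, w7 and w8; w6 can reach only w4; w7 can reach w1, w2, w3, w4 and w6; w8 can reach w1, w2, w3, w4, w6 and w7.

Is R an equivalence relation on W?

Reflexive: no — w1 is not related to itself.
Symmetric: no — w1 R w2 but not w2 R w1.
Transitive: yes — every two-step R-path is closed by a direct edge.
So R is not an equivalence relation.

No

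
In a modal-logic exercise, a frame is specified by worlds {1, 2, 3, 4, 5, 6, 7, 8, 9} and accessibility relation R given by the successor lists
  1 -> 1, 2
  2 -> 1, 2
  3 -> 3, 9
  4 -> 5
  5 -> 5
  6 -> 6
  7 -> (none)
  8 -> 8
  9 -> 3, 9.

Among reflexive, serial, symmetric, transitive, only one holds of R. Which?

transitive

Reflexive: no — 4 is not related to itself.
Serial: no — 7 has no R-successor.
Symmetric: no — 4 R 5 but not 5 R 4.
Transitive: yes — every two-step R-path is closed by a direct edge.
Only transitive holds.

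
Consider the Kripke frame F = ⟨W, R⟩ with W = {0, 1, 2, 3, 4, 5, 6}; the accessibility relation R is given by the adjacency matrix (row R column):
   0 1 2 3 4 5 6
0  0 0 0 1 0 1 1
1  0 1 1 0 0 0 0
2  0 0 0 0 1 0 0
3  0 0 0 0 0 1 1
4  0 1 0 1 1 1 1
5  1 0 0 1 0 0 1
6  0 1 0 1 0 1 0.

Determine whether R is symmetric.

No

Symmetric: no — 0 R 3 but not 3 R 0.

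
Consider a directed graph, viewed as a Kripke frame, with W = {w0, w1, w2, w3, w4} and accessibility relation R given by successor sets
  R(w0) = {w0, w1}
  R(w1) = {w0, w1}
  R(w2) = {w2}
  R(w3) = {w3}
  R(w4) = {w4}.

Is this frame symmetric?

Yes

Symmetric: yes — every pair in R has its reverse in R.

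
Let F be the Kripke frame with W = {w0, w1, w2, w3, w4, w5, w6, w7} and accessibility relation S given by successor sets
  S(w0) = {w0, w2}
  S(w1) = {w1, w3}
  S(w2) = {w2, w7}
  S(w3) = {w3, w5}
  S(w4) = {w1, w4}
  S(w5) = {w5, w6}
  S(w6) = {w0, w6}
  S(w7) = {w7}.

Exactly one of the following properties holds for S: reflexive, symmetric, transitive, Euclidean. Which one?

reflexive

Reflexive: yes — every world is S-related to itself.
Symmetric: no — w0 S w2 but not w2 S w0.
Transitive: no — w0 S w2 and w2 S w7, but not w0 S w7.
Euclidean: no — w0 S w2 and w0 S w0, but not w2 S w0.
Only reflexive holds.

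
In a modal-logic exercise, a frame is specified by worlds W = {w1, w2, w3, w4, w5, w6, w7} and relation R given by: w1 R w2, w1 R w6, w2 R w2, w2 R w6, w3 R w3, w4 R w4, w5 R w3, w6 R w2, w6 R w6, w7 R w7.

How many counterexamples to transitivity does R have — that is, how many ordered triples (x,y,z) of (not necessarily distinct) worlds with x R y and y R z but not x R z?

R is transitive; there are no such tuples.

0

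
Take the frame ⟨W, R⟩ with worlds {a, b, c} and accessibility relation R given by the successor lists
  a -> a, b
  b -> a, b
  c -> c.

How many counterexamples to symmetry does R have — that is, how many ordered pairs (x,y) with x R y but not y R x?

R is symmetric; there are no such tuples.

0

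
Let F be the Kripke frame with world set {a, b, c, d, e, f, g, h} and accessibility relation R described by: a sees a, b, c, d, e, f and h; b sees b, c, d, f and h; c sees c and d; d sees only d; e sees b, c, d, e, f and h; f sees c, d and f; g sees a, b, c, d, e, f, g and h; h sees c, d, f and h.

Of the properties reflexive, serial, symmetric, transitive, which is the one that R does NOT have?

symmetric

Reflexive: yes — every world is R-related to itself.
Serial: yes — every world has a successor (e.g. a R a).
Symmetric: no — a R b but not b R a.
Transitive: yes — every two-step R-path is closed by a direct edge.
Only symmetric fails.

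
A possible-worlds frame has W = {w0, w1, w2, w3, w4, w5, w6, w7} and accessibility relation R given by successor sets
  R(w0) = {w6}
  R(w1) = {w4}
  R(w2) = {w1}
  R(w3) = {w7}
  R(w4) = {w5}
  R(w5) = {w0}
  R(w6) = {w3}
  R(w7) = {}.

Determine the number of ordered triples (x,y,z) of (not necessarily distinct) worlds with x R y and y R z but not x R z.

6

Enumerating: (w0,w6,w3), (w1,w4,w5), (w2,w1,w4), (w4,w5,w0), (w5,w0,w6), (w6,w3,w7).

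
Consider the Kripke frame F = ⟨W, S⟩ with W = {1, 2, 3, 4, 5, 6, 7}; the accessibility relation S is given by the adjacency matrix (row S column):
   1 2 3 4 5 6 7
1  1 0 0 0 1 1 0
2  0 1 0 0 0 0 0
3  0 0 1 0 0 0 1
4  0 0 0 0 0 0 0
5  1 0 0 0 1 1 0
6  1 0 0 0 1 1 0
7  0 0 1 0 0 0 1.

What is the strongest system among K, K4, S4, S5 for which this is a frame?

Transitive (axiom 4): yes — every two-step S-path is closed by a direct edge.
Reflexive (axiom T): no — 4 is not related to itself.
Euclidean (axiom 5): yes — any two successors of a common world are S-related.
So F validates K, K4; S4 would additionally require S to be reflexive. The strongest is K4.

K4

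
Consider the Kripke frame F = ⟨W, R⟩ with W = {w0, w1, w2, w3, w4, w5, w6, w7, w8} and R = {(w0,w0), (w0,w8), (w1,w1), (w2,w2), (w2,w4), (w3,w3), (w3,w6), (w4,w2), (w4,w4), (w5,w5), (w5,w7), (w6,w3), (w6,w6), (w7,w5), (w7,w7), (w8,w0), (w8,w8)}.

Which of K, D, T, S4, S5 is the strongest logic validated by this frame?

S5

Serial (axiom D): yes — every world has a successor (e.g. w0 R w0).
Reflexive (axiom T): yes — every world is R-related to itself.
Transitive (axiom 4): yes — every two-step R-path is closed by a direct edge.
Euclidean (axiom 5): yes — any two successors of a common world are R-related.
So F validates K, D, T, S4, S5. The strongest is S5.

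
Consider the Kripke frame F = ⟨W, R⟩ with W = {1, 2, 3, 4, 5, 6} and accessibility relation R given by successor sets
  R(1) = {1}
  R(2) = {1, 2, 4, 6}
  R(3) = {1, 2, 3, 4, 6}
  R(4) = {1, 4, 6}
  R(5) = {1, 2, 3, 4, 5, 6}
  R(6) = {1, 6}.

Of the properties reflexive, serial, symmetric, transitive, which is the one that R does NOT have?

Reflexive: yes — every world is R-related to itself.
Serial: yes — every world has a successor (e.g. 1 R 1).
Symmetric: no — 2 R 1 but not 1 R 2.
Transitive: yes — every two-step R-path is closed by a direct edge.
Only symmetric fails.

symmetric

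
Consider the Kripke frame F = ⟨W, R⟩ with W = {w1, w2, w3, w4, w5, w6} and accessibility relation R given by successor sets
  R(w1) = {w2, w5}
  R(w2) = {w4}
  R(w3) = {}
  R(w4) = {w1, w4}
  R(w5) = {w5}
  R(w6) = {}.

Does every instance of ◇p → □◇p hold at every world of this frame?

No

By correspondence theory, 5 is valid on a frame iff R is Euclidean.
Euclidean: no — w1 R w2 and w1 R w5, but not w2 R w5.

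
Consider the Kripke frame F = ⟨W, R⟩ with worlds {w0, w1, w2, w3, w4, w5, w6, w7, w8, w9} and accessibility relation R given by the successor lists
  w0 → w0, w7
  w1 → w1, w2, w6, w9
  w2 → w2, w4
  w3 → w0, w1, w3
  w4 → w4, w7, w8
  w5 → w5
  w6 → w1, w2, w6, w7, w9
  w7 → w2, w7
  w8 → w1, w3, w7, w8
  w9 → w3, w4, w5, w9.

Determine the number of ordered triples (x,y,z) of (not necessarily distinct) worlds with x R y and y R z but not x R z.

Enumerating: (w0,w7,w2), (w1,w2,w4), (w1,w6,w7), (w1,w9,w3), (w1,w9,w4), (w1,w9,w5), (w2,w4,w7), (w2,w4,w8), (w3,w0,w7), (w3,w1,w2), (w3,w1,w6), (w3,w1,w9), … and 17 more.
Total: 29.

29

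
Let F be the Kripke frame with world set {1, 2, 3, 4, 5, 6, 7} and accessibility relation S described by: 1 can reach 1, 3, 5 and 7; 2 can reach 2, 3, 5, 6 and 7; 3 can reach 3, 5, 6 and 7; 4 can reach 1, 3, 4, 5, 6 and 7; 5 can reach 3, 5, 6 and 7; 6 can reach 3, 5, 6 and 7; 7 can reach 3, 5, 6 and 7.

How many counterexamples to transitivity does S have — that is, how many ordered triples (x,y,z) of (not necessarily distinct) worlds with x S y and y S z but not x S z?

3

Enumerating: (1,3,6), (1,5,6), (1,7,6).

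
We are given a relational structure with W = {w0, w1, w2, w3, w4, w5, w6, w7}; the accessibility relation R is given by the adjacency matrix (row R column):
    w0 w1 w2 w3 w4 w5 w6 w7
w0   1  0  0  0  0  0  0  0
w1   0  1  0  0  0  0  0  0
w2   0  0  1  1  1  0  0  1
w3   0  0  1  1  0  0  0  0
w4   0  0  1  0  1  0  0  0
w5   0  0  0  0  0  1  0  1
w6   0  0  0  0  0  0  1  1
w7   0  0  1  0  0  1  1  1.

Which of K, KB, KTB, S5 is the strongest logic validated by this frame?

Symmetric (axiom B): yes — every pair in R has its reverse in R.
Reflexive (axiom T): yes — every world is R-related to itself.
Euclidean (axiom 5): no — w2 R w3 and w2 R w4, but not w3 R w4.
So F validates K, KB, KTB; S5 would additionally require R to be Euclidean. The strongest is KTB.

KTB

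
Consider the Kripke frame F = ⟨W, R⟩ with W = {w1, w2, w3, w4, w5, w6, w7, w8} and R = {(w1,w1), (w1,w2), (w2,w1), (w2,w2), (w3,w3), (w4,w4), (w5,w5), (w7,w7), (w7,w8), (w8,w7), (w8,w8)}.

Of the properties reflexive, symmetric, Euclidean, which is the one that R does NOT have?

Reflexive: no — w6 is not related to itself.
Symmetric: yes — every pair in R has its reverse in R.
Euclidean: yes — any two successors of a common world are R-related.
Only reflexive fails.

reflexive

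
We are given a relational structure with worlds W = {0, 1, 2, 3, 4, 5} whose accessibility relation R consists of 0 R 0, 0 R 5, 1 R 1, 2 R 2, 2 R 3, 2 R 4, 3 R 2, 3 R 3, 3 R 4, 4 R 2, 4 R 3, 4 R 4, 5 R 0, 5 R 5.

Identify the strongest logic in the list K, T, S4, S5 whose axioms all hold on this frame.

S5

Reflexive (axiom T): yes — every world is R-related to itself.
Transitive (axiom 4): yes — every two-step R-path is closed by a direct edge.
Euclidean (axiom 5): yes — any two successors of a common world are R-related.
So F validates K, T, S4, S5. The strongest is S5.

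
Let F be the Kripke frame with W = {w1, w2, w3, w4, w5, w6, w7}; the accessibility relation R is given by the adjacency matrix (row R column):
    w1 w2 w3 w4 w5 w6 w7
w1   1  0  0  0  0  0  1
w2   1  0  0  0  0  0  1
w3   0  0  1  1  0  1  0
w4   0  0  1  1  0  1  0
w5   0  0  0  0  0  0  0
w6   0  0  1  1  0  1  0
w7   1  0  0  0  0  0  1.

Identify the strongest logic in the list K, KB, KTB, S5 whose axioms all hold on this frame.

K

Symmetric (axiom B): no — w2 R w1 but not w1 R w2.
Reflexive (axiom T): no — w2 is not related to itself.
Euclidean (axiom 5): yes — any two successors of a common world are R-related.
So F validates K; KB would additionally require R to be symmetric. The strongest is K.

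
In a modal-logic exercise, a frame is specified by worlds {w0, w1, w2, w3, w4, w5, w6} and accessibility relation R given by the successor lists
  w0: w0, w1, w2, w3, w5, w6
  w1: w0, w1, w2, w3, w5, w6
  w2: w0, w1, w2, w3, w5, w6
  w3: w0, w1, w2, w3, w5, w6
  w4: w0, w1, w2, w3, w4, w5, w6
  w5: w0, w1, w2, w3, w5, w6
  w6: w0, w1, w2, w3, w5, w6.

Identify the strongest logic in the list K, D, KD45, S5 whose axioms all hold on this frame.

D

Serial (axiom D): yes — every world has a successor (e.g. w0 R w0).
Euclidean (axiom 5): no — w4 R w0 and w4 R w4, but not w0 R w4.
Transitive (axiom 4): yes — every two-step R-path is closed by a direct edge.
Reflexive (axiom T): yes — every world is R-related to itself.
So F validates K, D; KD45 would additionally require R to be Euclidean. The strongest is D.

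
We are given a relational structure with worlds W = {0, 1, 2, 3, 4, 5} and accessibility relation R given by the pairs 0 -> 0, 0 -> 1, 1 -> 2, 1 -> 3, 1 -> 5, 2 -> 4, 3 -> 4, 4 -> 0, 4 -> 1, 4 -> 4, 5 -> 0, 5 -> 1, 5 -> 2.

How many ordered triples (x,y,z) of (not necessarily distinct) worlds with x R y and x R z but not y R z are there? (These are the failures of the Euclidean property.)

20

Enumerating: (0,1,0), (0,1,1), (1,2,2), (1,2,3), (1,2,5), (1,3,2), (1,3,3), (1,3,5), (1,5,3), (1,5,5), (4,0,4), (4,1,0), … and 8 more.
Total: 20.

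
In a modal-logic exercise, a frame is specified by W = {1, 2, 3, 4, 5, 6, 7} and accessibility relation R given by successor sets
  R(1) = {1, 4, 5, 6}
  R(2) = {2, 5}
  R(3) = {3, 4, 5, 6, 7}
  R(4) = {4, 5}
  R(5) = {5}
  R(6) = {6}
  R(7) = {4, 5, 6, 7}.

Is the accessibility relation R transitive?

Transitive: yes — every two-step R-path is closed by a direct edge.

Yes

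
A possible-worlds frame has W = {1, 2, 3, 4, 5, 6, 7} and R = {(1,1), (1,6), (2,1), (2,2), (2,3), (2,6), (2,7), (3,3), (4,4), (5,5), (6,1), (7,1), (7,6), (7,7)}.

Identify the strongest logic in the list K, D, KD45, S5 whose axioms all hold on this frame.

Serial (axiom D): yes — every world has a successor (e.g. 1 R 1).
Euclidean (axiom 5): no — 2 R 1 and 2 R 3, but not 1 R 3.
Transitive (axiom 4): no — 6 R 1 and 1 R 6, but not 6 R 6.
Reflexive (axiom T): no — 6 is not related to itself.
So F validates K, D; KD45 would additionally require R to be Euclidean and transitive. The strongest is D.

D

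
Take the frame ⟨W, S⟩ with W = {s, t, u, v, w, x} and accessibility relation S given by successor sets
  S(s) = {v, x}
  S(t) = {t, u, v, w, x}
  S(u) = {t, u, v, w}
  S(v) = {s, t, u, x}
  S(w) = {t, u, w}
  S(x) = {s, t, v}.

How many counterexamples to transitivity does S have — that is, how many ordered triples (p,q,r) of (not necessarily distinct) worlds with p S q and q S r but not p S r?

25

Enumerating: (s,v,s), (s,v,t), (s,v,u), (s,x,s), (s,x,t), (t,v,s), (t,x,s), (u,t,x), (u,v,s), (u,v,x), (v,s,v), (v,t,v), … and 13 more.
Total: 25.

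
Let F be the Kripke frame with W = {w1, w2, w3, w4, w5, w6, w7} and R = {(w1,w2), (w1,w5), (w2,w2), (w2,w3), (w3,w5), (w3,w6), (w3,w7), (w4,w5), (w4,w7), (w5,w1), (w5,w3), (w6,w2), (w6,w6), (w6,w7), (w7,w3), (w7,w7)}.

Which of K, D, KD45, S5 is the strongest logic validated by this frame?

Serial (axiom D): yes — every world has a successor (e.g. w1 R w2).
Euclidean (axiom 5): no — w1 R w2 and w1 R w5, but not w2 R w5.
Transitive (axiom 4): no — w1 R w2 and w2 R w3, but not w1 R w3.
Reflexive (axiom T): no — w1 is not related to itself.
So F validates K, D; KD45 would additionally require R to be Euclidean and transitive. The strongest is D.

D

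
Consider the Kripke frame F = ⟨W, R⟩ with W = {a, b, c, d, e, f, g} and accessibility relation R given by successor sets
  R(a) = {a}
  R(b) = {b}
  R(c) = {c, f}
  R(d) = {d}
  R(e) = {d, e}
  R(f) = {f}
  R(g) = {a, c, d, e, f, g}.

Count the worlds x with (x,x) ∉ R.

R is reflexive; there are no such worlds.

0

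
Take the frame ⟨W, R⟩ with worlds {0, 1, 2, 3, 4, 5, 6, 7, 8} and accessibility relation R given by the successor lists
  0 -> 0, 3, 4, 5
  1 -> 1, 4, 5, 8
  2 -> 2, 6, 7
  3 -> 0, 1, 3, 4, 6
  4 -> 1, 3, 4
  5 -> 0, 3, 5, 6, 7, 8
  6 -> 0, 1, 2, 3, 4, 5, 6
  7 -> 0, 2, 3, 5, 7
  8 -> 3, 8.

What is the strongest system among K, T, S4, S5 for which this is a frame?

Reflexive (axiom T): yes — every world is R-related to itself.
Transitive (axiom 4): no — 0 R 3 and 3 R 1, but not 0 R 1.
Euclidean (axiom 5): no — 0 R 3 and 0 R 5, but not 3 R 5.
So F validates K, T; S4 would additionally require R to be transitive. The strongest is T.

T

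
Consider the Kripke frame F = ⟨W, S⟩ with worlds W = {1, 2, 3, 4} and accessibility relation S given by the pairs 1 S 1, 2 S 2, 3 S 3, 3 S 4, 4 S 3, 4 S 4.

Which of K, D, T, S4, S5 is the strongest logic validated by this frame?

S5

Serial (axiom D): yes — every world has a successor (e.g. 1 S 1).
Reflexive (axiom T): yes — every world is S-related to itself.
Transitive (axiom 4): yes — every two-step S-path is closed by a direct edge.
Euclidean (axiom 5): yes — any two successors of a common world are S-related.
So F validates K, D, T, S4, S5. The strongest is S5.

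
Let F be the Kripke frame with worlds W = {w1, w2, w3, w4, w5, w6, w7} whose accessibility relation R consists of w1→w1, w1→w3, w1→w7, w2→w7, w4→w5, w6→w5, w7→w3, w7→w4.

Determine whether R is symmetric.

Symmetric: no — w1 R w3 but not w3 R w1.

No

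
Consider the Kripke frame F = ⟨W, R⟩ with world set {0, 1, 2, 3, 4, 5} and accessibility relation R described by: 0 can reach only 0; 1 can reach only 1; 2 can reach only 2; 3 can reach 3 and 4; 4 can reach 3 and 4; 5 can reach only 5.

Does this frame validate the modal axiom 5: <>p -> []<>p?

The schema 5 characterises exactly the Euclidean frames.
Euclidean: yes — any two successors of a common world are R-related.

Yes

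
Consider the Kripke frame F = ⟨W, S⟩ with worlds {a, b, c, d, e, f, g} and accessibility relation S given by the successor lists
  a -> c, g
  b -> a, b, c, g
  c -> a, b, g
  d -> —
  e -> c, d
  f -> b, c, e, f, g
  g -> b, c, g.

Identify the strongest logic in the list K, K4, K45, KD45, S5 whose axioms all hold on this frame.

Transitive (axiom 4): no — a S c and c S b, but not a S b.
Euclidean (axiom 5): no — b S g and b S a, but not g S a.
Serial (axiom D): no — d has no S-successor.
Reflexive (axiom T): no — a is not related to itself.
So F validates K; K4 would additionally require S to be transitive. The strongest is K.

K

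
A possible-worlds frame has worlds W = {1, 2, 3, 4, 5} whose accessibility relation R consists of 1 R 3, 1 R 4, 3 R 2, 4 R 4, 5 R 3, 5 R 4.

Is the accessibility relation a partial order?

Reflexive: no — 1 is not related to itself.
Transitive: no — 1 R 3 and 3 R 2, but not 1 R 2.
Antisymmetric: yes — no distinct pair is related both ways.
So R is not a partial order.

No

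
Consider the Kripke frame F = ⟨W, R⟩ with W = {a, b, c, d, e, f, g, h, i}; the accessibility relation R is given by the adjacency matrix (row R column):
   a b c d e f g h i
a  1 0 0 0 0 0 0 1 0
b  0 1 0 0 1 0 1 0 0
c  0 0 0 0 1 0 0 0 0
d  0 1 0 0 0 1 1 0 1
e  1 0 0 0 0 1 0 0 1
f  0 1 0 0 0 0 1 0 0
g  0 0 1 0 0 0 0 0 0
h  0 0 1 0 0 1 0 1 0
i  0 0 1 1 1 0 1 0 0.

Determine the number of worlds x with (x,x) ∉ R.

Enumerating: c, d, e, f, g, i.

6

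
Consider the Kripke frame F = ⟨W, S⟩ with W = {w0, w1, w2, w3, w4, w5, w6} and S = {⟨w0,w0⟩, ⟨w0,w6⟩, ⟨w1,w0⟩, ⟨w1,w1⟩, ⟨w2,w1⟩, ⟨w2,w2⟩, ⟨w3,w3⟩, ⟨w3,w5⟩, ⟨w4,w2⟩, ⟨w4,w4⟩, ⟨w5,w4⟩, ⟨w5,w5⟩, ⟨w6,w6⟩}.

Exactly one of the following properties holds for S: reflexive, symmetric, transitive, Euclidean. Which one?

reflexive

Reflexive: yes — every world is S-related to itself.
Symmetric: no — w0 S w6 but not w6 S w0.
Transitive: no — w1 S w0 and w0 S w6, but not w1 S w6.
Euclidean: no — w0 S w6 and w0 S w0, but not w6 S w0.
Only reflexive holds.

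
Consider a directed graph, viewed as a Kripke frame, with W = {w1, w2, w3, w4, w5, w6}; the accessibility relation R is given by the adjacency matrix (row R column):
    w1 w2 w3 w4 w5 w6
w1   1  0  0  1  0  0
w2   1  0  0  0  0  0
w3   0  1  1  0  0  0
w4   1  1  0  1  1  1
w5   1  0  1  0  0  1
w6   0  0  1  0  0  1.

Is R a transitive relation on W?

No

Transitive: no — w1 R w4 and w4 R w2, but not w1 R w2.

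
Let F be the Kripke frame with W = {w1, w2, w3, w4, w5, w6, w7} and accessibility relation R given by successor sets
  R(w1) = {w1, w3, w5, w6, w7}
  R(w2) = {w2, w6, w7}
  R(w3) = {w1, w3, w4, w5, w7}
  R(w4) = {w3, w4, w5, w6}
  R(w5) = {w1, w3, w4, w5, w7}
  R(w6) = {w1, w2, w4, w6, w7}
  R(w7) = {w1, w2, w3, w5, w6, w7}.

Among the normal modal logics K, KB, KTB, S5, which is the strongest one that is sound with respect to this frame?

Symmetric (axiom B): yes — every pair in R has its reverse in R.
Reflexive (axiom T): yes — every world is R-related to itself.
Euclidean (axiom 5): no — w1 R w3 and w1 R w6, but not w3 R w6.
So F validates K, KB, KTB; S5 would additionally require R to be Euclidean. The strongest is KTB.

KTB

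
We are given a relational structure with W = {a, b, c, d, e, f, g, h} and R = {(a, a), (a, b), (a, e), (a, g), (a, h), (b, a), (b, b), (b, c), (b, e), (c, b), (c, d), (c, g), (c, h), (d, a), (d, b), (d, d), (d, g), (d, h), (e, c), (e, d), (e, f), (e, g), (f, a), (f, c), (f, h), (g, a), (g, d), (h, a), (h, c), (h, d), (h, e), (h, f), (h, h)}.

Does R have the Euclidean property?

Euclidean: no — a R b and a R g, but not b R g.

No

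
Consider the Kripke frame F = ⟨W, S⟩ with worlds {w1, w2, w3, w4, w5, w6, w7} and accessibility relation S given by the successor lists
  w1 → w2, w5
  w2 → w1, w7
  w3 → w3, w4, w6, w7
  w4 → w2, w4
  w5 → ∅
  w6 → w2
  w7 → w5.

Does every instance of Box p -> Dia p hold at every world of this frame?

The schema D characterises exactly the serial frames.
Serial: no — w5 has no S-successor.

No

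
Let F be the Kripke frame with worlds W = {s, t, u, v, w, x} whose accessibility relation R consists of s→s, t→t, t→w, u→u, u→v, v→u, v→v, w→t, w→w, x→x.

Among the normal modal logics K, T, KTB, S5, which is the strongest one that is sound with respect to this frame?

Reflexive (axiom T): yes — every world is R-related to itself.
Symmetric (axiom B): yes — every pair in R has its reverse in R.
Euclidean (axiom 5): yes — any two successors of a common world are R-related.
So F validates K, T, KTB, S5. The strongest is S5.

S5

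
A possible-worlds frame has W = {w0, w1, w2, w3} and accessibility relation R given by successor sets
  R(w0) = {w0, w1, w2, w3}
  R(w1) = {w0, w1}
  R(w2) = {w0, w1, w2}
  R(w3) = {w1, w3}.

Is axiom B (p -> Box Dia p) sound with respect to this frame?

The schema B characterises exactly the symmetric frames.
Symmetric: no — w0 R w3 but not w3 R w0.

No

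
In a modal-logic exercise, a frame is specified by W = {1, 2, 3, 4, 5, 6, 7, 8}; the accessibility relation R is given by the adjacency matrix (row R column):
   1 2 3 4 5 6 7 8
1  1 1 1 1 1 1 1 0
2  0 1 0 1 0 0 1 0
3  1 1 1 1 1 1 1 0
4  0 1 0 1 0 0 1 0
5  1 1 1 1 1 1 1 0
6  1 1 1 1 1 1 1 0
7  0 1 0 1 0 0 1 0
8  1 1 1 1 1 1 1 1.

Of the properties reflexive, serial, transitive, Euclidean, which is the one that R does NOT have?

Euclidean

Reflexive: yes — every world is R-related to itself.
Serial: yes — every world has a successor (e.g. 1 R 1).
Transitive: yes — every two-step R-path is closed by a direct edge.
Euclidean: no — 1 R 2 and 1 R 3, but not 2 R 3.
Only Euclidean fails.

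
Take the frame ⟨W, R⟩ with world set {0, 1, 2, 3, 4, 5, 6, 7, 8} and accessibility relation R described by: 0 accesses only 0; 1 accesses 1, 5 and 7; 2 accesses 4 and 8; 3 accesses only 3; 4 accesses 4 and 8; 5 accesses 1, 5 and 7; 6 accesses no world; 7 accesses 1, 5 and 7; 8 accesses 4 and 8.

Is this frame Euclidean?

Yes

Euclidean: yes — any two successors of a common world are R-related.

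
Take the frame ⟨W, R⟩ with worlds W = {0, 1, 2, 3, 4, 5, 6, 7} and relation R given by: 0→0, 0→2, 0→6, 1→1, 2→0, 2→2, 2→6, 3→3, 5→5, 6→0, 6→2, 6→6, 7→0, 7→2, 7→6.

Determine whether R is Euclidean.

Euclidean: yes — any two successors of a common world are R-related.

Yes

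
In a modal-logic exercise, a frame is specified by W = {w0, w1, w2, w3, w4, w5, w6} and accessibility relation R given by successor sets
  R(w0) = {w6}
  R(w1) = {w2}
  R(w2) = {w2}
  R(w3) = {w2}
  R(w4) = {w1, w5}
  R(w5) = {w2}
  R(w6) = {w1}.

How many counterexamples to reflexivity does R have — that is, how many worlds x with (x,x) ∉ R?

6

Enumerating: w0, w1, w3, w4, w5, w6.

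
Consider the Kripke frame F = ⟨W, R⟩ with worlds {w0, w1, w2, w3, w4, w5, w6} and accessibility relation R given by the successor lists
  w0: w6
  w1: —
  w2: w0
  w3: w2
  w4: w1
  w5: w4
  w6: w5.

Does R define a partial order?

No

Reflexive: no — w0 is not related to itself.
Transitive: no — w0 R w6 and w6 R w5, but not w0 R w5.
Antisymmetric: yes — no distinct pair is related both ways.
So R is not a partial order.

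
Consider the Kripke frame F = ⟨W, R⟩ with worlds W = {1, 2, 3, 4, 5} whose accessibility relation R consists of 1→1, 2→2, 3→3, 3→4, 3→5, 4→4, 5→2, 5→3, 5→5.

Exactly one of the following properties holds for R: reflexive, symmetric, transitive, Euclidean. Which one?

Reflexive: yes — every world is R-related to itself.
Symmetric: no — 3 R 4 but not 4 R 3.
Transitive: no — 3 R 5 and 5 R 2, but not 3 R 2.
Euclidean: no — 3 R 4 and 3 R 5, but not 4 R 5.
Only reflexive holds.

reflexive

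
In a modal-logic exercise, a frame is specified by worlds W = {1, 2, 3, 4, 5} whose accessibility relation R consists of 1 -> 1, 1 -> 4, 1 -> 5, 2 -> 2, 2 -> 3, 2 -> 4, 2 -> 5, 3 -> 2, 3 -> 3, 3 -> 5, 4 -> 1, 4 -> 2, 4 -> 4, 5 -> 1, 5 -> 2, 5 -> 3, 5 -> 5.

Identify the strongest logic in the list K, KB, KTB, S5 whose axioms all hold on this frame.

Symmetric (axiom B): yes — every pair in R has its reverse in R.
Reflexive (axiom T): yes — every world is R-related to itself.
Euclidean (axiom 5): no — 1 R 4 and 1 R 5, but not 4 R 5.
So F validates K, KB, KTB; S5 would additionally require R to be Euclidean. The strongest is KTB.

KTB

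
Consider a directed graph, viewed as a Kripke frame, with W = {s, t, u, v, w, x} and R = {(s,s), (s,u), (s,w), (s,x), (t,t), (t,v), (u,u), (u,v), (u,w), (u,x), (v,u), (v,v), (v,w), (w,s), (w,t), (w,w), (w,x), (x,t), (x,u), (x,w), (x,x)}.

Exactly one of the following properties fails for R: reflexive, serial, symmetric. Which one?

Reflexive: yes — every world is R-related to itself.
Serial: yes — every world has a successor (e.g. s R s).
Symmetric: no — s R u but not u R s.
Only symmetric fails.

symmetric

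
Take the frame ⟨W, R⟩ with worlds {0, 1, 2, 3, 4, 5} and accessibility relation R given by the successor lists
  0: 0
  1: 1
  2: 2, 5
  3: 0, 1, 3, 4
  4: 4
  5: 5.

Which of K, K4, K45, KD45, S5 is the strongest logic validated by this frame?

Transitive (axiom 4): yes — every two-step R-path is closed by a direct edge.
Euclidean (axiom 5): no — 3 R 0 and 3 R 1, but not 0 R 1.
Serial (axiom D): yes — every world has a successor (e.g. 0 R 0).
Reflexive (axiom T): yes — every world is R-related to itself.
So F validates K, K4; K45 would additionally require R to be Euclidean. The strongest is K4.

K4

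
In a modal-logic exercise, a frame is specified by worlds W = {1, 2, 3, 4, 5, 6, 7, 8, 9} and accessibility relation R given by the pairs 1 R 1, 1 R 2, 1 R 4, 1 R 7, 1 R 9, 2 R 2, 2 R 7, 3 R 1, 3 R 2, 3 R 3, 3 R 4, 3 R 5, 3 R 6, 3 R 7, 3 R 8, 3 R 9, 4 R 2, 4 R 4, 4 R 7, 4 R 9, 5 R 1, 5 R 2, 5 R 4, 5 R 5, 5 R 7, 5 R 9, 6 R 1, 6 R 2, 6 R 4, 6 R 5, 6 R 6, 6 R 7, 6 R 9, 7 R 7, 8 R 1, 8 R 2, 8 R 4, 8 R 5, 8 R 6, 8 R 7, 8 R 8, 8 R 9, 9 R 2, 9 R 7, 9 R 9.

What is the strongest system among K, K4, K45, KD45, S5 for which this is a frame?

Transitive (axiom 4): yes — every two-step R-path is closed by a direct edge.
Euclidean (axiom 5): no — 1 R 2 and 1 R 4, but not 2 R 4.
Serial (axiom D): yes — every world has a successor (e.g. 1 R 1).
Reflexive (axiom T): yes — every world is R-related to itself.
So F validates K, K4; K45 would additionally require R to be Euclidean. The strongest is K4.

K4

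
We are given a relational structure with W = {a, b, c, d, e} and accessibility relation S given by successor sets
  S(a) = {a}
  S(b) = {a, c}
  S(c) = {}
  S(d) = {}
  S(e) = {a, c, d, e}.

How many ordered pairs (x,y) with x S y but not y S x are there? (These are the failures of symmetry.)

Enumerating: (b,a), (b,c), (e,a), (e,c), (e,d).

5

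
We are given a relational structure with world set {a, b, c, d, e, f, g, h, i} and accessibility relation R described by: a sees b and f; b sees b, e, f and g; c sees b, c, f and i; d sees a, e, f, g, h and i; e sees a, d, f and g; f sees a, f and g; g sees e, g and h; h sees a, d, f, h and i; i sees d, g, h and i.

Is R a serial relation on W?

Serial: yes — every world has a successor (e.g. a R b).

Yes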